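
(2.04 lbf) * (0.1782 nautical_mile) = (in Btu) 2.839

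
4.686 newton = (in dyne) 4.686e+05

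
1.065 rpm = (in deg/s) 6.39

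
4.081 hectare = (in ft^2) 4.393e+05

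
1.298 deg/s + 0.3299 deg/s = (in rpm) 0.2713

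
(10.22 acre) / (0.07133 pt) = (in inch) 6.471e+10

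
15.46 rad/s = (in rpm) 147.6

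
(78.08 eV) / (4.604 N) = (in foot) 8.915e-18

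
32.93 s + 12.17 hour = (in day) 0.5075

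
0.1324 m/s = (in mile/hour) 0.2962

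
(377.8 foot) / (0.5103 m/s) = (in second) 225.7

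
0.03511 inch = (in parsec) 2.89e-20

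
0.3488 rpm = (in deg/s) 2.093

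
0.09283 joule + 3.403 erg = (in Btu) 8.799e-05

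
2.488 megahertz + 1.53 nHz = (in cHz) 2.488e+08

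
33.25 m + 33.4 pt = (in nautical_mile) 0.01796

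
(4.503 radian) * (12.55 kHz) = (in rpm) 5.397e+05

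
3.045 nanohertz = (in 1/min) 1.827e-07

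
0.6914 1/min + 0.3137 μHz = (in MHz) 1.152e-08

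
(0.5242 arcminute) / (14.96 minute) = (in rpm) 1.622e-06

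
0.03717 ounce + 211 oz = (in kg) 5.983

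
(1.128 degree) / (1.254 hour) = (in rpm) 4.164e-05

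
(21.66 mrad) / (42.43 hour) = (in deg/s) 8.125e-06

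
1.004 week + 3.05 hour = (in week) 1.022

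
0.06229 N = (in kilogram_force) 0.006352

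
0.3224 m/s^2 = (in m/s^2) 0.3224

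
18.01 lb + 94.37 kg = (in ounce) 3617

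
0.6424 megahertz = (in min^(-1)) 3.854e+07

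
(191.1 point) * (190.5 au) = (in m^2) 1.921e+12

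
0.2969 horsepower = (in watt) 221.4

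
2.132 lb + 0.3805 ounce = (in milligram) 9.778e+05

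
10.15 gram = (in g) 10.15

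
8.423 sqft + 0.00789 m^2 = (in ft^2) 8.508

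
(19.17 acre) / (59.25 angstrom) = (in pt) 3.712e+16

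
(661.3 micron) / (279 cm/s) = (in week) 3.919e-10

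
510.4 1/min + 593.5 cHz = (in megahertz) 1.444e-05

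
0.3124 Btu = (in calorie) 78.78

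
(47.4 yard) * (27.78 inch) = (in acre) 0.007557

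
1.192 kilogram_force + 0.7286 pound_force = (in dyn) 1.493e+06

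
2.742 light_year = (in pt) 7.353e+19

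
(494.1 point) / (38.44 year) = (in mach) 4.223e-13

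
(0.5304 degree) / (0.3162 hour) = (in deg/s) 0.0004659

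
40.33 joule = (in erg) 4.033e+08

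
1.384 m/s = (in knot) 2.69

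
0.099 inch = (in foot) 0.00825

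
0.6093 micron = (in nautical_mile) 3.29e-10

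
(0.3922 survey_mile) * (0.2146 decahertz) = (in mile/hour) 3030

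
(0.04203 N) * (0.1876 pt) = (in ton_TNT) 6.648e-16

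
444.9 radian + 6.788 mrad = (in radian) 444.9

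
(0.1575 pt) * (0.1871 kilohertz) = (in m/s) 0.0104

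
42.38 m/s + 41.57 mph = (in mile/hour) 136.4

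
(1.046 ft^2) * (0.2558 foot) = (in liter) 7.577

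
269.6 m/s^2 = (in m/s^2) 269.6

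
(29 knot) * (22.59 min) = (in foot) 6.634e+04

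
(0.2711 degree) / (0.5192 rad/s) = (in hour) 2.531e-06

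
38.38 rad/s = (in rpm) 366.5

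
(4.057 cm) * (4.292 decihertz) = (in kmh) 0.06269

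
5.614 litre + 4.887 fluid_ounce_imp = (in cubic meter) 0.005753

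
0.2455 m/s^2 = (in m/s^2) 0.2455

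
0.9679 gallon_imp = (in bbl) 0.02768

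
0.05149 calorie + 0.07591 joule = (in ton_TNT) 6.963e-11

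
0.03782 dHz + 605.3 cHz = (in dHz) 60.57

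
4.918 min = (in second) 295.1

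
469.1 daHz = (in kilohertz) 4.691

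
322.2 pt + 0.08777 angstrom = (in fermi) 1.137e+14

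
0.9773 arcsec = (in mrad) 0.004738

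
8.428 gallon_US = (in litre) 31.9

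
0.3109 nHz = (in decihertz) 3.109e-09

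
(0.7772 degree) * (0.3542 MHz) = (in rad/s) 4805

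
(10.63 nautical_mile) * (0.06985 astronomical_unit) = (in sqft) 2.214e+15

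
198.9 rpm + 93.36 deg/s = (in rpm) 214.5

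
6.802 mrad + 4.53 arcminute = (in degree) 0.4652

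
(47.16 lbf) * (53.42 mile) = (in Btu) 1.709e+04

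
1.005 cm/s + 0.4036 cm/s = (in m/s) 0.01409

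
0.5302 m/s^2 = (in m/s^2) 0.5302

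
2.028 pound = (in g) 919.9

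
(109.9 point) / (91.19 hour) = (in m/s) 1.181e-07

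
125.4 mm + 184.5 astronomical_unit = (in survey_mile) 1.715e+10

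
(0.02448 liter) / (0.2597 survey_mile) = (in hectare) 5.857e-12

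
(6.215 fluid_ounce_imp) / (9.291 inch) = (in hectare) 7.483e-08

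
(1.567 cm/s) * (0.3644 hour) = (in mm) 2.056e+04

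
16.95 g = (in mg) 1.695e+04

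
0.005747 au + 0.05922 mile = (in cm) 8.597e+10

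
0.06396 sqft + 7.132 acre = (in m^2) 2.886e+04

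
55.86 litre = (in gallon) 14.76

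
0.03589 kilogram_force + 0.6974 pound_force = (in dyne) 3.454e+05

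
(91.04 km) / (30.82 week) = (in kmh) 0.01758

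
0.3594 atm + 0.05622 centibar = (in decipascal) 3.647e+05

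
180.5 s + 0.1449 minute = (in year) 5.999e-06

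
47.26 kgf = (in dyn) 4.635e+07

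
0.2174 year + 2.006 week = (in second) 8.069e+06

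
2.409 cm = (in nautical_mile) 1.301e-05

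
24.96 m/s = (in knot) 48.52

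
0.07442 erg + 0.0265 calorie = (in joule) 0.1109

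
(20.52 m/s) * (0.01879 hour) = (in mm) 1.388e+06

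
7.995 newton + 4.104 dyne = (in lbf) 1.797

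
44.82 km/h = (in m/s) 12.45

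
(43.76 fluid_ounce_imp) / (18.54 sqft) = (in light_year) 7.63e-20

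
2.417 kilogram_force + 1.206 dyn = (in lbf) 5.329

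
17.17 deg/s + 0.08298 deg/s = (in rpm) 2.875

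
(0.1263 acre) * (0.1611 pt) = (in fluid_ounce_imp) 1022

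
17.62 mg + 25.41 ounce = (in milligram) 7.204e+05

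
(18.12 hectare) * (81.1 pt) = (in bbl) 3.261e+04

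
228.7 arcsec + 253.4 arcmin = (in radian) 0.07482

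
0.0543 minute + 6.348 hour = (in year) 0.0007248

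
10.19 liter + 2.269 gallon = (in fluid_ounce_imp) 660.9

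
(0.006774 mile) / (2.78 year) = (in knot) 2.417e-07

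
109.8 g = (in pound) 0.2421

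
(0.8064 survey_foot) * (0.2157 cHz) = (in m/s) 0.0005302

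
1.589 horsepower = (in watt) 1185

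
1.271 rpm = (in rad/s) 0.1331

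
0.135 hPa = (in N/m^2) 13.5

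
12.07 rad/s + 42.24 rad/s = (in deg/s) 3112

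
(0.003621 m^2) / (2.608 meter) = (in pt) 3.936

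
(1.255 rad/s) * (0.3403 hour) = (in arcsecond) 3.171e+08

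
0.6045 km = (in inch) 2.38e+04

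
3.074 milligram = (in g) 0.003074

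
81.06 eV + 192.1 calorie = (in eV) 5.017e+21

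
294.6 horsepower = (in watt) 2.197e+05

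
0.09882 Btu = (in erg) 1.043e+09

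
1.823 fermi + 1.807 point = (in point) 1.807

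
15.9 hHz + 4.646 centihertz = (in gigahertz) 1.59e-06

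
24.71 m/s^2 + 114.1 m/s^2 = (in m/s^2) 138.8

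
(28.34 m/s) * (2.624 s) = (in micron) 7.436e+07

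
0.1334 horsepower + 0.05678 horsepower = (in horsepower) 0.1902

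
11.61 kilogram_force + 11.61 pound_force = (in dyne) 1.655e+07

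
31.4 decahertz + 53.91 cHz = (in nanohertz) 3.145e+11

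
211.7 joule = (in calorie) 50.6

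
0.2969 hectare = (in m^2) 2969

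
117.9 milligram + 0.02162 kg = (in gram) 21.74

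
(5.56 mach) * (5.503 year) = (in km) 3.285e+08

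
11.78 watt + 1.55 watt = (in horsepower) 0.01788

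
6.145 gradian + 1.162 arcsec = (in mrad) 96.53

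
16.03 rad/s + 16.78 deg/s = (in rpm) 155.9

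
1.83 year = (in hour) 1.603e+04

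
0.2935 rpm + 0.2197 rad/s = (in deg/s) 14.35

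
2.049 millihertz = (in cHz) 0.2049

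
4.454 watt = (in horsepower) 0.005973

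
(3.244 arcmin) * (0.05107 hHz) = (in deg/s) 0.2761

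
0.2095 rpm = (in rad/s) 0.02194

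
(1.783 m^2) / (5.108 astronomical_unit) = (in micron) 2.333e-06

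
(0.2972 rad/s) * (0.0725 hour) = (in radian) 77.57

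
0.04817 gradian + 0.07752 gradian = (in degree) 0.1131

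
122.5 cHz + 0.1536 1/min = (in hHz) 0.01228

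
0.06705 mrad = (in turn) 1.067e-05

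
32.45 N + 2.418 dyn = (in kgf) 3.309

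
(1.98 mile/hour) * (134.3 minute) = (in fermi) 7.132e+18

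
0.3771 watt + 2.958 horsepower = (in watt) 2206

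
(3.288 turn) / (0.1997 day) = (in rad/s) 0.001197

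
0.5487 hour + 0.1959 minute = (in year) 6.301e-05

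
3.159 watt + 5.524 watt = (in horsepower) 0.01164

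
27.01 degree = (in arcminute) 1621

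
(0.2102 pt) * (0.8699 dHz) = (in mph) 1.443e-05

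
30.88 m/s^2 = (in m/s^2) 30.88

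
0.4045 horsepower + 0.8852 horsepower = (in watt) 961.7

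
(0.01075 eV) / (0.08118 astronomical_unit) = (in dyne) 1.418e-26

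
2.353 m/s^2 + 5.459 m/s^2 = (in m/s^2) 7.812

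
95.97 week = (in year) 1.841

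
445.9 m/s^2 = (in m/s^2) 445.9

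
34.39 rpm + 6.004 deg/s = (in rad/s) 3.706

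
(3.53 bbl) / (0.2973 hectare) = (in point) 0.5351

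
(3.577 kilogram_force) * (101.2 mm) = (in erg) 3.55e+07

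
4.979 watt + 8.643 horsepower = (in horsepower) 8.65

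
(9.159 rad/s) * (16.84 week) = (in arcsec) 1.924e+13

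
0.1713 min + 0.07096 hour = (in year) 8.426e-06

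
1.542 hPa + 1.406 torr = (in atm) 0.003372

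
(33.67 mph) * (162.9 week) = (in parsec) 4.806e-08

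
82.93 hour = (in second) 2.985e+05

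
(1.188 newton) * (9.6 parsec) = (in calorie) 8.411e+16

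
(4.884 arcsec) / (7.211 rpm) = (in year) 9.943e-13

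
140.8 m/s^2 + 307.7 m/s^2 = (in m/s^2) 448.5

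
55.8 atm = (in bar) 56.54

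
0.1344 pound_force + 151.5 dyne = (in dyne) 5.994e+04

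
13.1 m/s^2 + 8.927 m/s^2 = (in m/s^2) 22.03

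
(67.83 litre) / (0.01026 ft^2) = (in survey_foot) 233.5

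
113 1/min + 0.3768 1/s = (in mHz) 2260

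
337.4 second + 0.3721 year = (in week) 19.4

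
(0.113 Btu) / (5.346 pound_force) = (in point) 1.421e+04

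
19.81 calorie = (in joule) 82.89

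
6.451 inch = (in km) 0.0001639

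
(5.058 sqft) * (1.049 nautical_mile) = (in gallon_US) 2.412e+05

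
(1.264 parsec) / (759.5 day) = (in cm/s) 5.944e+10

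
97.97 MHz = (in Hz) 9.797e+07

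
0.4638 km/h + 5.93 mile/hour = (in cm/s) 278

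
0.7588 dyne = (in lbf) 1.706e-06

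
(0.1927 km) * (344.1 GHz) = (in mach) 1.947e+11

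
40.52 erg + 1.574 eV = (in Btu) 3.841e-09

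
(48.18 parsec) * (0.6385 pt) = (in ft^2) 3.605e+15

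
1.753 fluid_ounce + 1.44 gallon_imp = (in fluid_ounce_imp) 232.2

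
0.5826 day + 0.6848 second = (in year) 0.001596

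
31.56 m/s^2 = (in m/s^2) 31.56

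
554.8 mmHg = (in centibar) 73.97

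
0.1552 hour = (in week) 0.0009238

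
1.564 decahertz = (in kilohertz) 0.01564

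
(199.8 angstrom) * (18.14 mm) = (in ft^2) 3.901e-09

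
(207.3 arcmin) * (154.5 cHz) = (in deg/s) 5.338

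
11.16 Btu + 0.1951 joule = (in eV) 7.349e+22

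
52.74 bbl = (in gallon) 2215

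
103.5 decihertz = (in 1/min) 621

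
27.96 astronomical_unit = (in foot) 1.372e+13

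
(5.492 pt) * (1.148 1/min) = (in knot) 7.206e-05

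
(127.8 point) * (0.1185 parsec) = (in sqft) 1.774e+15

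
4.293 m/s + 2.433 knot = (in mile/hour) 12.4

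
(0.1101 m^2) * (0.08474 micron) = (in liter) 9.33e-06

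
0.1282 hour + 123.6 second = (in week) 0.0009675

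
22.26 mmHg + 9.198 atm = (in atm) 9.227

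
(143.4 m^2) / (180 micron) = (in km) 796.7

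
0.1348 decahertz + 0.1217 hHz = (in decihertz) 135.2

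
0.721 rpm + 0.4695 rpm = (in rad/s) 0.1247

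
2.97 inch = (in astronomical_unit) 5.043e-13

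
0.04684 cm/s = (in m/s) 0.0004684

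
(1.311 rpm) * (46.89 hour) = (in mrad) 2.317e+07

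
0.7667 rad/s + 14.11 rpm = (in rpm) 21.43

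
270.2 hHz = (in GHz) 2.702e-05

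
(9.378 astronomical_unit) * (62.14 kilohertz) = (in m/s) 8.718e+16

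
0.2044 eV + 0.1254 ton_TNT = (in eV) 3.275e+27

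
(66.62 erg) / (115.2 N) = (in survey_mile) 3.593e-11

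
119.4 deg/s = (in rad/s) 2.084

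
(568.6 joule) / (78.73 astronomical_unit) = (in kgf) 4.923e-12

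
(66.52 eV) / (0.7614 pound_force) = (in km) 3.147e-21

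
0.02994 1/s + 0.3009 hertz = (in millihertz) 330.8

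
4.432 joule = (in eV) 2.766e+19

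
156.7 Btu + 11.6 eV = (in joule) 1.653e+05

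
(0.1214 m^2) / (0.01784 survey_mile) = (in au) 2.826e-14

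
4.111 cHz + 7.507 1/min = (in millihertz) 166.2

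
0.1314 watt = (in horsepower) 0.0001762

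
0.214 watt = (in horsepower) 0.000287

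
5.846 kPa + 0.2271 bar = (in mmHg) 214.2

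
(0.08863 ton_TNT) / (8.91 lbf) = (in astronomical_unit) 6.254e-05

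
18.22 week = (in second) 1.102e+07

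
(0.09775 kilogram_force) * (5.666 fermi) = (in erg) 5.431e-08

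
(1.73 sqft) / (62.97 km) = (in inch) 0.0001005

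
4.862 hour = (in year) 0.000555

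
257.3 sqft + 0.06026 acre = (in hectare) 0.02678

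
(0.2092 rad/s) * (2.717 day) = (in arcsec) 1.013e+10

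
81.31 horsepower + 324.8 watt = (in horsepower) 81.75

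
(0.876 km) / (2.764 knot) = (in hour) 0.1711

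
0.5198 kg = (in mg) 5.198e+05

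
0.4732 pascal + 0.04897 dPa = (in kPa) 0.0004781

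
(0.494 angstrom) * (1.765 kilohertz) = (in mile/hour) 1.95e-07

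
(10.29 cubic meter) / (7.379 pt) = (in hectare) 0.3953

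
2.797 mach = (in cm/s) 9.524e+04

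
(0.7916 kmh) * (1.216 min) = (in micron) 1.604e+07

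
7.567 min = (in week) 0.0007507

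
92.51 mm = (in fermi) 9.251e+13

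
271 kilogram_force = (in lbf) 597.5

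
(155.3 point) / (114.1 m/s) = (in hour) 1.334e-07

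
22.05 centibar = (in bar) 0.2205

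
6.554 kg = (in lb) 14.45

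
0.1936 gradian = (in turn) 0.000484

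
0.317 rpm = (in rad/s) 0.0332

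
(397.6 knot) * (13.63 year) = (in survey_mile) 5.463e+07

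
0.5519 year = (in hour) 4835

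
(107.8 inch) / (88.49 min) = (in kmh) 0.001857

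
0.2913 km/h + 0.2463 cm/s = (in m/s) 0.08338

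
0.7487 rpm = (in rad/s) 0.0784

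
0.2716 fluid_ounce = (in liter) 0.008032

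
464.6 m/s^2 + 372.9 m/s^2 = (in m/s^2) 837.5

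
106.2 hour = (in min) 6372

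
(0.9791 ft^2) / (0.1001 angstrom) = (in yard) 9.938e+09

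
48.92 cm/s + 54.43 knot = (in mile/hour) 63.73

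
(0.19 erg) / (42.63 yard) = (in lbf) 1.096e-10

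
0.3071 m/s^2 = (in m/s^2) 0.3071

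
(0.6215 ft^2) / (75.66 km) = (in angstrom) 7631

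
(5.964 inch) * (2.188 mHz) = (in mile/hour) 0.0007414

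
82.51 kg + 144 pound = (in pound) 325.9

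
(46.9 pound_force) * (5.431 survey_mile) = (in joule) 1.823e+06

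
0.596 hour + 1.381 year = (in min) 7.259e+05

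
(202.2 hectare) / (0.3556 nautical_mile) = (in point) 8.703e+06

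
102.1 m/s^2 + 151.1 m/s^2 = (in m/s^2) 253.2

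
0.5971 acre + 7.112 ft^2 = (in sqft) 2.602e+04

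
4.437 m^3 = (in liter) 4437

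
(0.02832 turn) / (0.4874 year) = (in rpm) 1.105e-07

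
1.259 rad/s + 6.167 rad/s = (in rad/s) 7.426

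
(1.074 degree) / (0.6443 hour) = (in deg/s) 0.000463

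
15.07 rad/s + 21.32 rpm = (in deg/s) 991.4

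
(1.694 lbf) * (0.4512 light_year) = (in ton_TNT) 7.688e+06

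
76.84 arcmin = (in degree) 1.281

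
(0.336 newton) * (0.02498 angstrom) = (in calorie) 2.006e-13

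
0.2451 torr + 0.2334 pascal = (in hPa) 0.3291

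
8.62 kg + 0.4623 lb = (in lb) 19.47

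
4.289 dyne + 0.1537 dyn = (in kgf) 4.53e-06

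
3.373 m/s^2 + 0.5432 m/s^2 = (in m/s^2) 3.916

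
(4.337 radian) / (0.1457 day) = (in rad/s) 0.0003445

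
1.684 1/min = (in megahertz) 2.807e-08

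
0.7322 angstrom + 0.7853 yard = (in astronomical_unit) 4.8e-12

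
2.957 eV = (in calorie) 1.132e-19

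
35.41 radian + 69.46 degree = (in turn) 5.829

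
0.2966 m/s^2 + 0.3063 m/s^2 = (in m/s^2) 0.6029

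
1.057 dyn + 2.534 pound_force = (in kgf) 1.149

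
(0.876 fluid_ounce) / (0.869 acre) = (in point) 2.088e-05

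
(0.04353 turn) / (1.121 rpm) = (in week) 3.852e-06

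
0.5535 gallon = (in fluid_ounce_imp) 73.74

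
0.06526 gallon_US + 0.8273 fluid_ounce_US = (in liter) 0.2715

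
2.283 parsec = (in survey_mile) 4.377e+13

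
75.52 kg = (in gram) 7.552e+04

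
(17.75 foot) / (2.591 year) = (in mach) 1.945e-10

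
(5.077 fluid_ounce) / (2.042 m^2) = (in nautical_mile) 3.97e-08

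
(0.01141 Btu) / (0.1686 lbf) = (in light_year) 1.697e-15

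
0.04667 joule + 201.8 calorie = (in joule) 844.4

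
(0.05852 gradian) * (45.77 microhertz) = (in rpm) 4.018e-07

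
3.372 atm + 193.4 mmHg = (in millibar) 3675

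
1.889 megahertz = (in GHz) 0.001889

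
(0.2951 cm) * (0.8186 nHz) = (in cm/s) 2.416e-10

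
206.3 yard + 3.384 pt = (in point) 5.347e+05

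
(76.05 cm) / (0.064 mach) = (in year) 1.107e-09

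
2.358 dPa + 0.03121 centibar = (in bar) 0.0003145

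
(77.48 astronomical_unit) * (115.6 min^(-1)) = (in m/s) 2.233e+13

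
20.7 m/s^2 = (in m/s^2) 20.7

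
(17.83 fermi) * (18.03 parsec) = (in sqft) 1.068e+05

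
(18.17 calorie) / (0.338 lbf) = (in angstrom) 5.056e+11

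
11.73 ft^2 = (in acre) 0.0002693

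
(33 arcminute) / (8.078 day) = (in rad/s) 1.375e-08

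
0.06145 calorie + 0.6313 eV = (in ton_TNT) 6.145e-11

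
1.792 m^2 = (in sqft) 19.29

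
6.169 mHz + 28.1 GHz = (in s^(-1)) 2.81e+10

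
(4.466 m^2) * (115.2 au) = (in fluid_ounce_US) 2.603e+18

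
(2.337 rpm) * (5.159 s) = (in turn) 0.2009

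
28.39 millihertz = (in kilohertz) 2.839e-05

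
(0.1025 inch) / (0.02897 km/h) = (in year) 1.026e-08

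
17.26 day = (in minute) 2.485e+04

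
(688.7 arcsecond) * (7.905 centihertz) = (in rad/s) 0.0002639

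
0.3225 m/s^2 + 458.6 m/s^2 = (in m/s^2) 458.9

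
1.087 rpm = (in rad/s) 0.1138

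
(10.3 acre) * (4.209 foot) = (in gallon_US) 1.413e+07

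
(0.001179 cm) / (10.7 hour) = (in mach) 8.989e-13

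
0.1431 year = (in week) 7.462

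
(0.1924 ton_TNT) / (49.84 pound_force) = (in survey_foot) 1.191e+07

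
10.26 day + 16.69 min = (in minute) 1.479e+04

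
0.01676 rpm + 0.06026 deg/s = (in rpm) 0.0268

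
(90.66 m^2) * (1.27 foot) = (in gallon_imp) 7720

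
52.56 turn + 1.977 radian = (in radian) 332.2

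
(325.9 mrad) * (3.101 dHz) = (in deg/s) 5.79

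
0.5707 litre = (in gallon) 0.1508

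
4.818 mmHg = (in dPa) 6423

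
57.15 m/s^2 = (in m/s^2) 57.15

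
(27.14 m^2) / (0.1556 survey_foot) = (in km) 0.5722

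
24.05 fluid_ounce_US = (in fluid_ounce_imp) 25.03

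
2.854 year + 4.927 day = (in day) 1047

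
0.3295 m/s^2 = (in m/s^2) 0.3295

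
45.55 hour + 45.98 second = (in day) 1.898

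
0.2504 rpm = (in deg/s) 1.502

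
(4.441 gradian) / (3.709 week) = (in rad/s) 3.11e-08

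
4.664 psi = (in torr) 241.2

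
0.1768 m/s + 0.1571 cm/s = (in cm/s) 17.84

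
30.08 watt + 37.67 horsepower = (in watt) 2.812e+04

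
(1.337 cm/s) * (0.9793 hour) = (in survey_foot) 154.6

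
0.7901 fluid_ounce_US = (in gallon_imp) 0.00514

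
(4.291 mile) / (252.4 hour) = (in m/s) 0.0076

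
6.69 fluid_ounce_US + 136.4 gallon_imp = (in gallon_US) 163.9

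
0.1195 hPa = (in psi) 0.001733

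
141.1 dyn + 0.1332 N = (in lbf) 0.03026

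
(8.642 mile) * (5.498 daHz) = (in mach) 2246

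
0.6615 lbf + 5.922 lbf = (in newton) 29.28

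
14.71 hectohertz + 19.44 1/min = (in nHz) 1.471e+12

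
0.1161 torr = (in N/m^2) 15.48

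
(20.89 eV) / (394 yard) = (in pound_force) 2.088e-21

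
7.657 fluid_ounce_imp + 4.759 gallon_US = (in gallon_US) 4.816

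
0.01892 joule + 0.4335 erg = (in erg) 1.892e+05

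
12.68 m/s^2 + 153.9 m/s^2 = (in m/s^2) 166.6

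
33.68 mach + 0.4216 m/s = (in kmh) 4.129e+04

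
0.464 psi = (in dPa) 3.199e+04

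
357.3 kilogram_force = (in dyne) 3.504e+08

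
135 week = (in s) 8.165e+07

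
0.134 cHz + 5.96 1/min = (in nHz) 1.007e+08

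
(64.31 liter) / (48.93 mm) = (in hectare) 0.0001314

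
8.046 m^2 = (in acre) 0.001988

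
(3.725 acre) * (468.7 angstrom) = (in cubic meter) 0.0007065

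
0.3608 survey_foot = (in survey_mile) 6.833e-05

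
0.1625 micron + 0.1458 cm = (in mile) 9.061e-07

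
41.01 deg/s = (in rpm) 6.835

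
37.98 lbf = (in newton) 168.9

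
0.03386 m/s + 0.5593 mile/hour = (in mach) 0.0008337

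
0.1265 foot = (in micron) 3.856e+04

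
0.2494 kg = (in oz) 8.797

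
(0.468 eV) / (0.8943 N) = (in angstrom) 8.384e-10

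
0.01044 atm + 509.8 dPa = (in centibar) 1.109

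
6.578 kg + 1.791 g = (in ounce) 232.1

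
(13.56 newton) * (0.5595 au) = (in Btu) 1.076e+09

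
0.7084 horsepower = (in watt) 528.3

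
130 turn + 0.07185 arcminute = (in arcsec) 1.685e+08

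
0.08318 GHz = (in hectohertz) 8.318e+05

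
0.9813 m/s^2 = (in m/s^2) 0.9813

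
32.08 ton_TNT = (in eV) 8.378e+29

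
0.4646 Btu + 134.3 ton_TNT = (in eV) 3.507e+30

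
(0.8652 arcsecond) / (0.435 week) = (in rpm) 1.523e-10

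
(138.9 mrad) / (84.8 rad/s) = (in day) 1.896e-08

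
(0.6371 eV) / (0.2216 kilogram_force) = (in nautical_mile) 2.536e-23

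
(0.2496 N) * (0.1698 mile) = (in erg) 6.821e+08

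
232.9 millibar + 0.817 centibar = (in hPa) 241.1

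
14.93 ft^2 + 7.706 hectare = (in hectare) 7.706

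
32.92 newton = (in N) 32.92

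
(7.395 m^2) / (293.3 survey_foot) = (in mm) 82.72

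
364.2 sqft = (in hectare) 0.003384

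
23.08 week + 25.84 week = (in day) 342.4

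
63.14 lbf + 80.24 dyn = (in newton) 280.9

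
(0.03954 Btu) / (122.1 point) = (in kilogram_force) 98.76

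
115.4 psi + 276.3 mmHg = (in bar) 8.325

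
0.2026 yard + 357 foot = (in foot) 357.6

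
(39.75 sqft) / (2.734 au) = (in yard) 9.874e-12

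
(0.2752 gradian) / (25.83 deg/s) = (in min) 0.0001598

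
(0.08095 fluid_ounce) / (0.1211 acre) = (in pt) 1.385e-05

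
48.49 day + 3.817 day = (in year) 0.1433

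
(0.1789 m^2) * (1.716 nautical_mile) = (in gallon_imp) 1.251e+05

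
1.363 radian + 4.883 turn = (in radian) 32.04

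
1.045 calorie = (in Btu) 0.004144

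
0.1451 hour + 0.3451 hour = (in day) 0.02043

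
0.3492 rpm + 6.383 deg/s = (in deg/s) 8.478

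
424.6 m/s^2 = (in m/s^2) 424.6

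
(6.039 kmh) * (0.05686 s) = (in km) 9.538e-05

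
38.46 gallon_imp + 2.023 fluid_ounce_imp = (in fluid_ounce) 5914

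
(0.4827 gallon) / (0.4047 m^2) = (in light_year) 4.772e-19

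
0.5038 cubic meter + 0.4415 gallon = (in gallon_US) 133.5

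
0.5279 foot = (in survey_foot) 0.5279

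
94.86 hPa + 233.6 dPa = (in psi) 1.379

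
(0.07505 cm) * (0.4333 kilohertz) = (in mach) 0.000955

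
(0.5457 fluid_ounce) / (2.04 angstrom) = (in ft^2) 8.515e+05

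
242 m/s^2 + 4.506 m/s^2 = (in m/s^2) 246.5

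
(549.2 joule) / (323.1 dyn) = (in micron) 1.7e+11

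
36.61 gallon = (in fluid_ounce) 4686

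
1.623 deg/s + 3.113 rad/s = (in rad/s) 3.141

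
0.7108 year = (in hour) 6227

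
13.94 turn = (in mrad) 8.759e+04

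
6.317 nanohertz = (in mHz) 6.317e-06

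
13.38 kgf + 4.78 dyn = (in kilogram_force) 13.38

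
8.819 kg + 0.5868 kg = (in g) 9406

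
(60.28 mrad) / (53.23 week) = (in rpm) 1.788e-08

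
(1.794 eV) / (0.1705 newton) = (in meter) 1.686e-18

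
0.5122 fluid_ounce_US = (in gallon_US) 0.004002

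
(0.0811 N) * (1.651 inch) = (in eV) 2.123e+16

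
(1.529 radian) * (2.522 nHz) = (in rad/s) 3.856e-09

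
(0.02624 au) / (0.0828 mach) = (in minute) 2.321e+06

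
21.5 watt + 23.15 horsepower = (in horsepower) 23.18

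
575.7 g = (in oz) 20.31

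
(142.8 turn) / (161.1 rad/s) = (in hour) 0.001547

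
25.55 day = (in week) 3.65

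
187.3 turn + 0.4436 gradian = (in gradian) 7.492e+04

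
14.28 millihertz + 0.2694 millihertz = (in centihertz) 1.455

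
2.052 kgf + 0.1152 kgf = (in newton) 21.25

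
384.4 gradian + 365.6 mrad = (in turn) 1.019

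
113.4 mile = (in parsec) 5.914e-12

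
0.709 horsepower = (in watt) 528.7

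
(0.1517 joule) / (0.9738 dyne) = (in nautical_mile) 8.412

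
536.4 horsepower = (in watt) 4e+05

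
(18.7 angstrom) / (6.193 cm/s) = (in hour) 8.388e-12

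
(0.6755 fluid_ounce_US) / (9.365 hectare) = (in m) 2.133e-10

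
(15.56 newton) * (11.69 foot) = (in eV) 3.46e+20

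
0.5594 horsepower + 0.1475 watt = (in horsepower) 0.5596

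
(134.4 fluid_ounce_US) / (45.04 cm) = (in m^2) 0.008825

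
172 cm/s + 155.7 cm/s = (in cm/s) 327.7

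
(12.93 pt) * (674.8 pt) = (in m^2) 0.001086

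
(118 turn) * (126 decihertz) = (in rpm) 8.921e+04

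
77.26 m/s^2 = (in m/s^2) 77.26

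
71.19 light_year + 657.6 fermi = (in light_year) 71.19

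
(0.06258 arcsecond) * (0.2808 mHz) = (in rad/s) 8.519e-11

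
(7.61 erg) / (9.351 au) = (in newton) 5.44e-19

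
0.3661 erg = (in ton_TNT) 8.75e-18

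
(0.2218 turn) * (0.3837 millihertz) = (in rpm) 0.005106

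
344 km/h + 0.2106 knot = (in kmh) 344.4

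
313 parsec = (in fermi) 9.658e+33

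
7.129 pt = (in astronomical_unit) 1.681e-14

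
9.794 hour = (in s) 3.526e+04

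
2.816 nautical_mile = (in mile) 3.241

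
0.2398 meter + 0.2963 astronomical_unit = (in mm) 4.433e+13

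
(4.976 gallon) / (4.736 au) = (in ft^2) 2.862e-13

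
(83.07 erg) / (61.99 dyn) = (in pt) 37.99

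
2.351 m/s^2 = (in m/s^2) 2.351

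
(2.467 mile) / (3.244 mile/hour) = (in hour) 0.7605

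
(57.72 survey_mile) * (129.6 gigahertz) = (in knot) 2.34e+16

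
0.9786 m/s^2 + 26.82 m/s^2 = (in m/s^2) 27.8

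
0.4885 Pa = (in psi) 7.085e-05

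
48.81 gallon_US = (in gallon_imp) 40.64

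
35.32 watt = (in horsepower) 0.04736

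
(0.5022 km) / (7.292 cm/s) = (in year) 0.0002184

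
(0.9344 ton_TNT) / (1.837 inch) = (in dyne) 8.379e+15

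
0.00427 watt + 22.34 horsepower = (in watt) 1.666e+04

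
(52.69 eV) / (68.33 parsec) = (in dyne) 4.004e-31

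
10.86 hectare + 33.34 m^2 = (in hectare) 10.86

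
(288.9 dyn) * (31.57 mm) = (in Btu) 8.645e-08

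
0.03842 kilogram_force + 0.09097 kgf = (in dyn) 1.269e+05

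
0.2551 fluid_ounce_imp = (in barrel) 4.559e-05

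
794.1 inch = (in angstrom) 2.017e+11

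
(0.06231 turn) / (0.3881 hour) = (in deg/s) 0.01606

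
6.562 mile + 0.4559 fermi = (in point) 2.994e+07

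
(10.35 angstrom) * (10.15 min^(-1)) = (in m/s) 1.751e-10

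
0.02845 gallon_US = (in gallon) 0.02845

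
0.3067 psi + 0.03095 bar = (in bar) 0.0521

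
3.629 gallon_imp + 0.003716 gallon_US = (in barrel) 0.1039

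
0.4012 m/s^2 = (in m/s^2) 0.4012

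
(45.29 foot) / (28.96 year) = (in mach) 4.439e-11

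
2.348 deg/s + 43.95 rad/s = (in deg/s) 2520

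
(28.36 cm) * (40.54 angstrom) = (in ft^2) 1.238e-08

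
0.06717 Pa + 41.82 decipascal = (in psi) 0.0006163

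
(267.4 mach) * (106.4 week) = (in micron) 5.859e+18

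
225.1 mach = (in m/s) 7.665e+04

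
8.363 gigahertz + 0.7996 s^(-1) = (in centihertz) 8.363e+11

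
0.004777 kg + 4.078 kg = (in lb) 9.001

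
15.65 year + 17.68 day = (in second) 4.951e+08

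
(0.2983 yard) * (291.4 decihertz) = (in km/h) 28.61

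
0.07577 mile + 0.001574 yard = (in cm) 1.219e+04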